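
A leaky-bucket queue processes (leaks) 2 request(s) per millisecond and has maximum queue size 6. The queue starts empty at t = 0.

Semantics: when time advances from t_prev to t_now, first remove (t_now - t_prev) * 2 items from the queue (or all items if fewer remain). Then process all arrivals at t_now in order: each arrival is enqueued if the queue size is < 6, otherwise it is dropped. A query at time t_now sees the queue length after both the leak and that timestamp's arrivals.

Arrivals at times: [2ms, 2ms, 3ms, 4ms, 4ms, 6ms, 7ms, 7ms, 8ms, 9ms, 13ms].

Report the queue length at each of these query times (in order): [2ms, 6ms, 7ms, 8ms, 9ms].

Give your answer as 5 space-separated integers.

Answer: 2 1 2 1 1

Derivation:
Queue lengths at query times:
  query t=2ms: backlog = 2
  query t=6ms: backlog = 1
  query t=7ms: backlog = 2
  query t=8ms: backlog = 1
  query t=9ms: backlog = 1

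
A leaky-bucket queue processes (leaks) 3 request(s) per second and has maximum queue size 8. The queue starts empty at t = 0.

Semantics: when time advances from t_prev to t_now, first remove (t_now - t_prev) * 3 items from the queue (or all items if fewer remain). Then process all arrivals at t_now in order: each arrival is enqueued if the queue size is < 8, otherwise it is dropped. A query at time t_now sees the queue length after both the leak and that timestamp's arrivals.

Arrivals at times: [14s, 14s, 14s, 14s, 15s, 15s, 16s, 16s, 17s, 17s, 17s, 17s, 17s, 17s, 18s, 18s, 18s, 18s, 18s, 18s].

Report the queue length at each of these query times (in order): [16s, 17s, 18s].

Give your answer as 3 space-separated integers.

Answer: 2 6 8

Derivation:
Queue lengths at query times:
  query t=16s: backlog = 2
  query t=17s: backlog = 6
  query t=18s: backlog = 8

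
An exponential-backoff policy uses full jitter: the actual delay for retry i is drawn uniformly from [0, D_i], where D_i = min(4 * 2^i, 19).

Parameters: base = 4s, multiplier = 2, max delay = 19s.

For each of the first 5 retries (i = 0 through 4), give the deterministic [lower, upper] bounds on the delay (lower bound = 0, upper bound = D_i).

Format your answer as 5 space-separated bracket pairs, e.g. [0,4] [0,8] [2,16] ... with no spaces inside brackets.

Answer: [0,4] [0,8] [0,16] [0,19] [0,19]

Derivation:
Computing bounds per retry:
  i=0: D_i=min(4*2^0,19)=4, bounds=[0,4]
  i=1: D_i=min(4*2^1,19)=8, bounds=[0,8]
  i=2: D_i=min(4*2^2,19)=16, bounds=[0,16]
  i=3: D_i=min(4*2^3,19)=19, bounds=[0,19]
  i=4: D_i=min(4*2^4,19)=19, bounds=[0,19]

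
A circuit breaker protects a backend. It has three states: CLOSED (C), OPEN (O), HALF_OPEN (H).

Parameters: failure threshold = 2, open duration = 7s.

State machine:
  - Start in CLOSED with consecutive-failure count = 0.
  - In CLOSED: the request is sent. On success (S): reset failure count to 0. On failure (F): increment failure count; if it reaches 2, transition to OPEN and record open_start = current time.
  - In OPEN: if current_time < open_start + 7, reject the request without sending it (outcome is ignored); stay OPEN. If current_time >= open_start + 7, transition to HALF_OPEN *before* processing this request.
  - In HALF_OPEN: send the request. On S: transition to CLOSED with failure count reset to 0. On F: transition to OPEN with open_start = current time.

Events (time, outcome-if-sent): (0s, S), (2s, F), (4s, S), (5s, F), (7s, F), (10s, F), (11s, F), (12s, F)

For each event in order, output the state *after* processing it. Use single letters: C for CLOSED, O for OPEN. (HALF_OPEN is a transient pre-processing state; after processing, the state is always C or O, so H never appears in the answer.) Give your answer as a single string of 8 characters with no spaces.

Answer: CCCCOOOO

Derivation:
State after each event:
  event#1 t=0s outcome=S: state=CLOSED
  event#2 t=2s outcome=F: state=CLOSED
  event#3 t=4s outcome=S: state=CLOSED
  event#4 t=5s outcome=F: state=CLOSED
  event#5 t=7s outcome=F: state=OPEN
  event#6 t=10s outcome=F: state=OPEN
  event#7 t=11s outcome=F: state=OPEN
  event#8 t=12s outcome=F: state=OPEN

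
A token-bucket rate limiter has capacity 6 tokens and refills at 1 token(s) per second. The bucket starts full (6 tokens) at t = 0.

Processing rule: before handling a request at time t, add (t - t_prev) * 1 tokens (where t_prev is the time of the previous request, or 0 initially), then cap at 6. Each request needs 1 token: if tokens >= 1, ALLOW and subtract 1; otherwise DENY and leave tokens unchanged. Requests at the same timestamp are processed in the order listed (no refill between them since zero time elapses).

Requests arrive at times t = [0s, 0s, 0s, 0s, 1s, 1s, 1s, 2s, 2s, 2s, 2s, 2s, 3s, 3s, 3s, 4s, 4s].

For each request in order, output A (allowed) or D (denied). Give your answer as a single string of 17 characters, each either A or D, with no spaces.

Answer: AAAAAAAADDDDADDAD

Derivation:
Simulating step by step:
  req#1 t=0s: ALLOW
  req#2 t=0s: ALLOW
  req#3 t=0s: ALLOW
  req#4 t=0s: ALLOW
  req#5 t=1s: ALLOW
  req#6 t=1s: ALLOW
  req#7 t=1s: ALLOW
  req#8 t=2s: ALLOW
  req#9 t=2s: DENY
  req#10 t=2s: DENY
  req#11 t=2s: DENY
  req#12 t=2s: DENY
  req#13 t=3s: ALLOW
  req#14 t=3s: DENY
  req#15 t=3s: DENY
  req#16 t=4s: ALLOW
  req#17 t=4s: DENY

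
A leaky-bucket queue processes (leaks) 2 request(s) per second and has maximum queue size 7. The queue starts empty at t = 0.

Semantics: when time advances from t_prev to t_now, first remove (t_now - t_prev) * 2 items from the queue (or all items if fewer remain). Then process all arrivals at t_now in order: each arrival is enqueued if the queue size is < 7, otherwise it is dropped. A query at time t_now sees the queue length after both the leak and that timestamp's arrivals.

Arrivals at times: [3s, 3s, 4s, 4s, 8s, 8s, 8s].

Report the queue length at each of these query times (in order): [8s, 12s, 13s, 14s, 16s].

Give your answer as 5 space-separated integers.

Answer: 3 0 0 0 0

Derivation:
Queue lengths at query times:
  query t=8s: backlog = 3
  query t=12s: backlog = 0
  query t=13s: backlog = 0
  query t=14s: backlog = 0
  query t=16s: backlog = 0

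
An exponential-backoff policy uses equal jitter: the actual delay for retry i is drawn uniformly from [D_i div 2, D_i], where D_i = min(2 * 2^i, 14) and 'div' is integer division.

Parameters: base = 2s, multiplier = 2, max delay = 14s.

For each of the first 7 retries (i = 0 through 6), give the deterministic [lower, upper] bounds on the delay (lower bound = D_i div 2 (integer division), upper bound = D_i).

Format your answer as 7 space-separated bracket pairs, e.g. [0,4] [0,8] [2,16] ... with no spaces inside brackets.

Answer: [1,2] [2,4] [4,8] [7,14] [7,14] [7,14] [7,14]

Derivation:
Computing bounds per retry:
  i=0: D_i=min(2*2^0,14)=2, bounds=[1,2]
  i=1: D_i=min(2*2^1,14)=4, bounds=[2,4]
  i=2: D_i=min(2*2^2,14)=8, bounds=[4,8]
  i=3: D_i=min(2*2^3,14)=14, bounds=[7,14]
  i=4: D_i=min(2*2^4,14)=14, bounds=[7,14]
  i=5: D_i=min(2*2^5,14)=14, bounds=[7,14]
  i=6: D_i=min(2*2^6,14)=14, bounds=[7,14]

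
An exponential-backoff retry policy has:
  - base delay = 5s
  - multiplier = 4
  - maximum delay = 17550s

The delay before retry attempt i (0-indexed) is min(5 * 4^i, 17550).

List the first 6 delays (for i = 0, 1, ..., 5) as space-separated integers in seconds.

Answer: 5 20 80 320 1280 5120

Derivation:
Computing each delay:
  i=0: min(5*4^0, 17550) = 5
  i=1: min(5*4^1, 17550) = 20
  i=2: min(5*4^2, 17550) = 80
  i=3: min(5*4^3, 17550) = 320
  i=4: min(5*4^4, 17550) = 1280
  i=5: min(5*4^5, 17550) = 5120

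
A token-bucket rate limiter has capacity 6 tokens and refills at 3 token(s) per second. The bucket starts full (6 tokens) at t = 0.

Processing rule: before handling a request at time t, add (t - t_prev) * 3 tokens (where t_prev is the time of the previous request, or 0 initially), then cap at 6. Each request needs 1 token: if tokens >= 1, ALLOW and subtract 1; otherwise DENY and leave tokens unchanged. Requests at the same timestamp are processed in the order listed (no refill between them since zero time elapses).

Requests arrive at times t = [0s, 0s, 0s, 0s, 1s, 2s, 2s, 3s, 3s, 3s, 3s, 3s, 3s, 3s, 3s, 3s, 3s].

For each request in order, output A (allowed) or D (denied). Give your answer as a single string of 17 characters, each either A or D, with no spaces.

Answer: AAAAAAAAAAAAADDDD

Derivation:
Simulating step by step:
  req#1 t=0s: ALLOW
  req#2 t=0s: ALLOW
  req#3 t=0s: ALLOW
  req#4 t=0s: ALLOW
  req#5 t=1s: ALLOW
  req#6 t=2s: ALLOW
  req#7 t=2s: ALLOW
  req#8 t=3s: ALLOW
  req#9 t=3s: ALLOW
  req#10 t=3s: ALLOW
  req#11 t=3s: ALLOW
  req#12 t=3s: ALLOW
  req#13 t=3s: ALLOW
  req#14 t=3s: DENY
  req#15 t=3s: DENY
  req#16 t=3s: DENY
  req#17 t=3s: DENY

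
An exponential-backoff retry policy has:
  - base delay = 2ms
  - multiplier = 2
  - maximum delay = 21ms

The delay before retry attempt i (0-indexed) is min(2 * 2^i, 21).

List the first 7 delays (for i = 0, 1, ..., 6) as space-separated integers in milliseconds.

Computing each delay:
  i=0: min(2*2^0, 21) = 2
  i=1: min(2*2^1, 21) = 4
  i=2: min(2*2^2, 21) = 8
  i=3: min(2*2^3, 21) = 16
  i=4: min(2*2^4, 21) = 21
  i=5: min(2*2^5, 21) = 21
  i=6: min(2*2^6, 21) = 21

Answer: 2 4 8 16 21 21 21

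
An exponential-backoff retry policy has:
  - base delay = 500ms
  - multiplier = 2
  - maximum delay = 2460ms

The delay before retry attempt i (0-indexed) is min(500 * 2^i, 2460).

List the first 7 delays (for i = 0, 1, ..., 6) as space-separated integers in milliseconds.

Computing each delay:
  i=0: min(500*2^0, 2460) = 500
  i=1: min(500*2^1, 2460) = 1000
  i=2: min(500*2^2, 2460) = 2000
  i=3: min(500*2^3, 2460) = 2460
  i=4: min(500*2^4, 2460) = 2460
  i=5: min(500*2^5, 2460) = 2460
  i=6: min(500*2^6, 2460) = 2460

Answer: 500 1000 2000 2460 2460 2460 2460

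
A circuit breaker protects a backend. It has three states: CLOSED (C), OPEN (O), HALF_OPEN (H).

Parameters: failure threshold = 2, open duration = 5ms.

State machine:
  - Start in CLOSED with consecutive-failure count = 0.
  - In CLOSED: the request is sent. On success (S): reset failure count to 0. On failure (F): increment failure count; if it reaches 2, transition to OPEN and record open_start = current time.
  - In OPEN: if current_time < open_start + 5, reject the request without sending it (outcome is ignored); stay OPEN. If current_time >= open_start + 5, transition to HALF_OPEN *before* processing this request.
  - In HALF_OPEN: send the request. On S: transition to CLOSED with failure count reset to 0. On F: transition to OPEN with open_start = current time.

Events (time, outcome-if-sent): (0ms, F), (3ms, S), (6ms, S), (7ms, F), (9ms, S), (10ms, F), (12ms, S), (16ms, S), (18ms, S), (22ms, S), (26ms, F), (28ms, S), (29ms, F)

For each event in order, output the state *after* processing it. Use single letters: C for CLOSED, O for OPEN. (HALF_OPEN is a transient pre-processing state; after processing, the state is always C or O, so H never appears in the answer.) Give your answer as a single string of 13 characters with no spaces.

Answer: CCCCCCCCCCCCC

Derivation:
State after each event:
  event#1 t=0ms outcome=F: state=CLOSED
  event#2 t=3ms outcome=S: state=CLOSED
  event#3 t=6ms outcome=S: state=CLOSED
  event#4 t=7ms outcome=F: state=CLOSED
  event#5 t=9ms outcome=S: state=CLOSED
  event#6 t=10ms outcome=F: state=CLOSED
  event#7 t=12ms outcome=S: state=CLOSED
  event#8 t=16ms outcome=S: state=CLOSED
  event#9 t=18ms outcome=S: state=CLOSED
  event#10 t=22ms outcome=S: state=CLOSED
  event#11 t=26ms outcome=F: state=CLOSED
  event#12 t=28ms outcome=S: state=CLOSED
  event#13 t=29ms outcome=F: state=CLOSED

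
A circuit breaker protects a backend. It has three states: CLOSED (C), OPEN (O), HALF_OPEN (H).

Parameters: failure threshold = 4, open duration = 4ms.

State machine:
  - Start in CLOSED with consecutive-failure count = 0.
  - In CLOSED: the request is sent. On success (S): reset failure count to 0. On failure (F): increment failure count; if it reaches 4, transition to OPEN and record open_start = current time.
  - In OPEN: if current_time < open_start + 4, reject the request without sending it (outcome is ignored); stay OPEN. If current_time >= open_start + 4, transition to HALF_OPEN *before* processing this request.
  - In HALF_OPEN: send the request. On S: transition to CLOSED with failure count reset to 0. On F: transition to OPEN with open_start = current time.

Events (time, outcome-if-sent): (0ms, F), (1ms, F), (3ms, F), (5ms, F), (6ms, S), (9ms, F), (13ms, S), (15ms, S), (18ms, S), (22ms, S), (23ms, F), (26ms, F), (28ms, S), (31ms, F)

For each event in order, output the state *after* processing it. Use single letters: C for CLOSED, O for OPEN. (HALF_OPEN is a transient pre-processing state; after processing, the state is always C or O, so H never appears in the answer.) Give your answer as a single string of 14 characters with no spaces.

State after each event:
  event#1 t=0ms outcome=F: state=CLOSED
  event#2 t=1ms outcome=F: state=CLOSED
  event#3 t=3ms outcome=F: state=CLOSED
  event#4 t=5ms outcome=F: state=OPEN
  event#5 t=6ms outcome=S: state=OPEN
  event#6 t=9ms outcome=F: state=OPEN
  event#7 t=13ms outcome=S: state=CLOSED
  event#8 t=15ms outcome=S: state=CLOSED
  event#9 t=18ms outcome=S: state=CLOSED
  event#10 t=22ms outcome=S: state=CLOSED
  event#11 t=23ms outcome=F: state=CLOSED
  event#12 t=26ms outcome=F: state=CLOSED
  event#13 t=28ms outcome=S: state=CLOSED
  event#14 t=31ms outcome=F: state=CLOSED

Answer: CCCOOOCCCCCCCC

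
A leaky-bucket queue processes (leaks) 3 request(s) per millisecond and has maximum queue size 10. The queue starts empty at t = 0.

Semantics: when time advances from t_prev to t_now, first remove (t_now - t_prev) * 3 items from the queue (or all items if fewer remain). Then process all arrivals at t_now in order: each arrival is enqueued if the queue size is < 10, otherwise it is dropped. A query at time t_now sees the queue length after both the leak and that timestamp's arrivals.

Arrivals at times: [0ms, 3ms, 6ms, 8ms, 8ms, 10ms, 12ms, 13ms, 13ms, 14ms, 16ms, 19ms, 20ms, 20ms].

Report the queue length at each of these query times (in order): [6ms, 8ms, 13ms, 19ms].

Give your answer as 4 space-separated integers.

Queue lengths at query times:
  query t=6ms: backlog = 1
  query t=8ms: backlog = 2
  query t=13ms: backlog = 2
  query t=19ms: backlog = 1

Answer: 1 2 2 1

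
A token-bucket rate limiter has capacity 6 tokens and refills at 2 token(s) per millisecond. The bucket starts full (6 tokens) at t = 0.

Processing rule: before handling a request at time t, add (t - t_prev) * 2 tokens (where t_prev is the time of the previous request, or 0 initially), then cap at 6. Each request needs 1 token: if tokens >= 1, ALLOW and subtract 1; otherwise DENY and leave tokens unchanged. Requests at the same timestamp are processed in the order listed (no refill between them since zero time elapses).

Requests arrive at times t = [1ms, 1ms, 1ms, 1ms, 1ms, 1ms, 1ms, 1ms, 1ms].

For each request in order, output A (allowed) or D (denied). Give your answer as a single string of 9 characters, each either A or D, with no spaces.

Answer: AAAAAADDD

Derivation:
Simulating step by step:
  req#1 t=1ms: ALLOW
  req#2 t=1ms: ALLOW
  req#3 t=1ms: ALLOW
  req#4 t=1ms: ALLOW
  req#5 t=1ms: ALLOW
  req#6 t=1ms: ALLOW
  req#7 t=1ms: DENY
  req#8 t=1ms: DENY
  req#9 t=1ms: DENY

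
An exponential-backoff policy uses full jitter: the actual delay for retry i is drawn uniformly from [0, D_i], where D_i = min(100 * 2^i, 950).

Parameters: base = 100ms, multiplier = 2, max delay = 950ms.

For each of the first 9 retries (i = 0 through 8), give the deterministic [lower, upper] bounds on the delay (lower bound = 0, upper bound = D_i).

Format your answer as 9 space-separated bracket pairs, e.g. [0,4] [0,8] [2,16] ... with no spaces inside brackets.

Answer: [0,100] [0,200] [0,400] [0,800] [0,950] [0,950] [0,950] [0,950] [0,950]

Derivation:
Computing bounds per retry:
  i=0: D_i=min(100*2^0,950)=100, bounds=[0,100]
  i=1: D_i=min(100*2^1,950)=200, bounds=[0,200]
  i=2: D_i=min(100*2^2,950)=400, bounds=[0,400]
  i=3: D_i=min(100*2^3,950)=800, bounds=[0,800]
  i=4: D_i=min(100*2^4,950)=950, bounds=[0,950]
  i=5: D_i=min(100*2^5,950)=950, bounds=[0,950]
  i=6: D_i=min(100*2^6,950)=950, bounds=[0,950]
  i=7: D_i=min(100*2^7,950)=950, bounds=[0,950]
  i=8: D_i=min(100*2^8,950)=950, bounds=[0,950]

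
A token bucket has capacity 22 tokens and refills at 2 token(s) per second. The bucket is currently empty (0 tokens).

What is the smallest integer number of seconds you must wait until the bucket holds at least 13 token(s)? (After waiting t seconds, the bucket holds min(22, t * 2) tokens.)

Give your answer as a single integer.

Answer: 7

Derivation:
Need t * 2 >= 13, so t >= 13/2.
Smallest integer t = ceil(13/2) = 7.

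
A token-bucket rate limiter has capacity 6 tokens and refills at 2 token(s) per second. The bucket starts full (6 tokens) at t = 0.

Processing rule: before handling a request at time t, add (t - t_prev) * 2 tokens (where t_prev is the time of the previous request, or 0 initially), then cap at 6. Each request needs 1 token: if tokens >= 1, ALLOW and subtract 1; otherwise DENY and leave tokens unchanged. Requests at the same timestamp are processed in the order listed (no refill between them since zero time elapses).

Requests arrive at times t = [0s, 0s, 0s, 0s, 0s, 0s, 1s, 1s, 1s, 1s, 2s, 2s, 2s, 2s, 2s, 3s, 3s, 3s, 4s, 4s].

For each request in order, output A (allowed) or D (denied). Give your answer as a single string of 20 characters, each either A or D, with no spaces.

Answer: AAAAAAAADDAADDDAADAA

Derivation:
Simulating step by step:
  req#1 t=0s: ALLOW
  req#2 t=0s: ALLOW
  req#3 t=0s: ALLOW
  req#4 t=0s: ALLOW
  req#5 t=0s: ALLOW
  req#6 t=0s: ALLOW
  req#7 t=1s: ALLOW
  req#8 t=1s: ALLOW
  req#9 t=1s: DENY
  req#10 t=1s: DENY
  req#11 t=2s: ALLOW
  req#12 t=2s: ALLOW
  req#13 t=2s: DENY
  req#14 t=2s: DENY
  req#15 t=2s: DENY
  req#16 t=3s: ALLOW
  req#17 t=3s: ALLOW
  req#18 t=3s: DENY
  req#19 t=4s: ALLOW
  req#20 t=4s: ALLOW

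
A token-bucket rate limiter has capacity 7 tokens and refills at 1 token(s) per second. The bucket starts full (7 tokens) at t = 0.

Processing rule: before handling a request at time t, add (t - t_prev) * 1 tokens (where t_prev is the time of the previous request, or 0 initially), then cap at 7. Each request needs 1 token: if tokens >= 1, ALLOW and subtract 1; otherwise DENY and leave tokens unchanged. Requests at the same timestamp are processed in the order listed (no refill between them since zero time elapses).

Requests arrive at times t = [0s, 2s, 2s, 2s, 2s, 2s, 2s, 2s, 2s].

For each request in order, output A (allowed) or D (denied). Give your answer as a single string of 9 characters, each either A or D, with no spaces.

Simulating step by step:
  req#1 t=0s: ALLOW
  req#2 t=2s: ALLOW
  req#3 t=2s: ALLOW
  req#4 t=2s: ALLOW
  req#5 t=2s: ALLOW
  req#6 t=2s: ALLOW
  req#7 t=2s: ALLOW
  req#8 t=2s: ALLOW
  req#9 t=2s: DENY

Answer: AAAAAAAAD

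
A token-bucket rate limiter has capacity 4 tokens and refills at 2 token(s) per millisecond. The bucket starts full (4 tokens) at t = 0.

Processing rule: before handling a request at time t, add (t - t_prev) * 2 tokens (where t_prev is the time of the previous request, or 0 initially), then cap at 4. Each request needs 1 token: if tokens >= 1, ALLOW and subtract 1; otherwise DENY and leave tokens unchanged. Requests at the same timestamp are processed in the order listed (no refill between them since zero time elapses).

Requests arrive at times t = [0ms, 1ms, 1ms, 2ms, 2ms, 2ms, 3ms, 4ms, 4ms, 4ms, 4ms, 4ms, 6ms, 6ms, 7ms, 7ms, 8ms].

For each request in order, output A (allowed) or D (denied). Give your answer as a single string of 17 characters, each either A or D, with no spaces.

Simulating step by step:
  req#1 t=0ms: ALLOW
  req#2 t=1ms: ALLOW
  req#3 t=1ms: ALLOW
  req#4 t=2ms: ALLOW
  req#5 t=2ms: ALLOW
  req#6 t=2ms: ALLOW
  req#7 t=3ms: ALLOW
  req#8 t=4ms: ALLOW
  req#9 t=4ms: ALLOW
  req#10 t=4ms: ALLOW
  req#11 t=4ms: ALLOW
  req#12 t=4ms: DENY
  req#13 t=6ms: ALLOW
  req#14 t=6ms: ALLOW
  req#15 t=7ms: ALLOW
  req#16 t=7ms: ALLOW
  req#17 t=8ms: ALLOW

Answer: AAAAAAAAAAADAAAAA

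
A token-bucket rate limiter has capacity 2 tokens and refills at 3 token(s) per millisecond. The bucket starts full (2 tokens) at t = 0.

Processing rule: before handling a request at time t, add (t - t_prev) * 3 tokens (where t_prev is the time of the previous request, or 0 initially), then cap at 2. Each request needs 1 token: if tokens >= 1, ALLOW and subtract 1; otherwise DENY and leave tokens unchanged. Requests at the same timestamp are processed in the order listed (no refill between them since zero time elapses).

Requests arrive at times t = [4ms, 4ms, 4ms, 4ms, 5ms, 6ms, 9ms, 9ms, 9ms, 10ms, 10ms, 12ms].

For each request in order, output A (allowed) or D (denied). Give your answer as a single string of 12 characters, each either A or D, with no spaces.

Simulating step by step:
  req#1 t=4ms: ALLOW
  req#2 t=4ms: ALLOW
  req#3 t=4ms: DENY
  req#4 t=4ms: DENY
  req#5 t=5ms: ALLOW
  req#6 t=6ms: ALLOW
  req#7 t=9ms: ALLOW
  req#8 t=9ms: ALLOW
  req#9 t=9ms: DENY
  req#10 t=10ms: ALLOW
  req#11 t=10ms: ALLOW
  req#12 t=12ms: ALLOW

Answer: AADDAAAADAAA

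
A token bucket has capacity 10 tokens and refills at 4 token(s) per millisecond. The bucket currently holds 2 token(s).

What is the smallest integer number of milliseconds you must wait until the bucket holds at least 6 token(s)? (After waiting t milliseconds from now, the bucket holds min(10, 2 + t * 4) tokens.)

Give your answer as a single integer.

Answer: 1

Derivation:
Need 2 + t * 4 >= 6, so t >= 4/4.
Smallest integer t = ceil(4/4) = 1.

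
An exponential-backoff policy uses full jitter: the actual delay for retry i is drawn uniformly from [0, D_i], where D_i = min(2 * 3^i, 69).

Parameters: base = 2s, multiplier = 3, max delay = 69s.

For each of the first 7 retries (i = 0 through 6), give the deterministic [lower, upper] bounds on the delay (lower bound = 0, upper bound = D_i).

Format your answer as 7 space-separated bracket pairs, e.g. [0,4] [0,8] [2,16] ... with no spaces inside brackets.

Computing bounds per retry:
  i=0: D_i=min(2*3^0,69)=2, bounds=[0,2]
  i=1: D_i=min(2*3^1,69)=6, bounds=[0,6]
  i=2: D_i=min(2*3^2,69)=18, bounds=[0,18]
  i=3: D_i=min(2*3^3,69)=54, bounds=[0,54]
  i=4: D_i=min(2*3^4,69)=69, bounds=[0,69]
  i=5: D_i=min(2*3^5,69)=69, bounds=[0,69]
  i=6: D_i=min(2*3^6,69)=69, bounds=[0,69]

Answer: [0,2] [0,6] [0,18] [0,54] [0,69] [0,69] [0,69]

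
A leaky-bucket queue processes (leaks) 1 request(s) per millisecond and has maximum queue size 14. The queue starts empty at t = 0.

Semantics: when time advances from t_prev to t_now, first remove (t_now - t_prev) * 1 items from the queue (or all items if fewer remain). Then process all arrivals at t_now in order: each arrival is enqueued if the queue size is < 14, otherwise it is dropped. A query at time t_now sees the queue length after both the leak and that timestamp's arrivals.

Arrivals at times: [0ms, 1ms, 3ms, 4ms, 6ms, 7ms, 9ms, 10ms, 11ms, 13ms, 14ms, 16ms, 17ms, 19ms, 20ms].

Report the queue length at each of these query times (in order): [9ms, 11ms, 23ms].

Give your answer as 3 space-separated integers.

Answer: 1 1 0

Derivation:
Queue lengths at query times:
  query t=9ms: backlog = 1
  query t=11ms: backlog = 1
  query t=23ms: backlog = 0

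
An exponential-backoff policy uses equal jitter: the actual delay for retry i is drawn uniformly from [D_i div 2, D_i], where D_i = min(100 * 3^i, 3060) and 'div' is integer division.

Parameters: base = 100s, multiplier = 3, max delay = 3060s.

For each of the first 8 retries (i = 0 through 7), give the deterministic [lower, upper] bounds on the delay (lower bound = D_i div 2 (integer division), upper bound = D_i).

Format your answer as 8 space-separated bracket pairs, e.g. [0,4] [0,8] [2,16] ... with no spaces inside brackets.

Answer: [50,100] [150,300] [450,900] [1350,2700] [1530,3060] [1530,3060] [1530,3060] [1530,3060]

Derivation:
Computing bounds per retry:
  i=0: D_i=min(100*3^0,3060)=100, bounds=[50,100]
  i=1: D_i=min(100*3^1,3060)=300, bounds=[150,300]
  i=2: D_i=min(100*3^2,3060)=900, bounds=[450,900]
  i=3: D_i=min(100*3^3,3060)=2700, bounds=[1350,2700]
  i=4: D_i=min(100*3^4,3060)=3060, bounds=[1530,3060]
  i=5: D_i=min(100*3^5,3060)=3060, bounds=[1530,3060]
  i=6: D_i=min(100*3^6,3060)=3060, bounds=[1530,3060]
  i=7: D_i=min(100*3^7,3060)=3060, bounds=[1530,3060]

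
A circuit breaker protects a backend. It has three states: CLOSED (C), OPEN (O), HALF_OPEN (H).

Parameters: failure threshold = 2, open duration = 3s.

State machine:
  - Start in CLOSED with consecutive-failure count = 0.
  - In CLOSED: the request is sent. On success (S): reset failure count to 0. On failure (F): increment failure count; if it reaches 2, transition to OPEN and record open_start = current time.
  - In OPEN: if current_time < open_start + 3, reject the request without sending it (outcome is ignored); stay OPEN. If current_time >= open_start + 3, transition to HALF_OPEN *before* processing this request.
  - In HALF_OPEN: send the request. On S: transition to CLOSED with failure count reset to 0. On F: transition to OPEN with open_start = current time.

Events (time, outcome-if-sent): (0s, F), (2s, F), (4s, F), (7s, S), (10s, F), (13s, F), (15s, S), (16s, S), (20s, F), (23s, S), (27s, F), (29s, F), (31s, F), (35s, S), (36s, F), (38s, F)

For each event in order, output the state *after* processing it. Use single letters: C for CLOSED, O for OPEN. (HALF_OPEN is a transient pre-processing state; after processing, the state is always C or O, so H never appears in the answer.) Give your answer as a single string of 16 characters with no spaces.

Answer: COOCCOOCCCCOOCCO

Derivation:
State after each event:
  event#1 t=0s outcome=F: state=CLOSED
  event#2 t=2s outcome=F: state=OPEN
  event#3 t=4s outcome=F: state=OPEN
  event#4 t=7s outcome=S: state=CLOSED
  event#5 t=10s outcome=F: state=CLOSED
  event#6 t=13s outcome=F: state=OPEN
  event#7 t=15s outcome=S: state=OPEN
  event#8 t=16s outcome=S: state=CLOSED
  event#9 t=20s outcome=F: state=CLOSED
  event#10 t=23s outcome=S: state=CLOSED
  event#11 t=27s outcome=F: state=CLOSED
  event#12 t=29s outcome=F: state=OPEN
  event#13 t=31s outcome=F: state=OPEN
  event#14 t=35s outcome=S: state=CLOSED
  event#15 t=36s outcome=F: state=CLOSED
  event#16 t=38s outcome=F: state=OPEN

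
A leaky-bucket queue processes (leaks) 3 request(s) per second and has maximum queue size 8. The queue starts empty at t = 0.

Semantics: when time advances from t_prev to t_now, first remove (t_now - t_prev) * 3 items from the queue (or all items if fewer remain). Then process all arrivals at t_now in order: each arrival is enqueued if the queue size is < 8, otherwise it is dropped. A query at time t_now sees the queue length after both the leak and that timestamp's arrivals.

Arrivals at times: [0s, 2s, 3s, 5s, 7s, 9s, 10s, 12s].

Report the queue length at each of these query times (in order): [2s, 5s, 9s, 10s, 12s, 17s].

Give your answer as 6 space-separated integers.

Queue lengths at query times:
  query t=2s: backlog = 1
  query t=5s: backlog = 1
  query t=9s: backlog = 1
  query t=10s: backlog = 1
  query t=12s: backlog = 1
  query t=17s: backlog = 0

Answer: 1 1 1 1 1 0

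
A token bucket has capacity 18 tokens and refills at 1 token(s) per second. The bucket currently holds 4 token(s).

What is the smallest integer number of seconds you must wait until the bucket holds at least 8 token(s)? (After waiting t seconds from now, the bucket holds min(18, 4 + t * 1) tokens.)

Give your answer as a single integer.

Need 4 + t * 1 >= 8, so t >= 4/1.
Smallest integer t = ceil(4/1) = 4.

Answer: 4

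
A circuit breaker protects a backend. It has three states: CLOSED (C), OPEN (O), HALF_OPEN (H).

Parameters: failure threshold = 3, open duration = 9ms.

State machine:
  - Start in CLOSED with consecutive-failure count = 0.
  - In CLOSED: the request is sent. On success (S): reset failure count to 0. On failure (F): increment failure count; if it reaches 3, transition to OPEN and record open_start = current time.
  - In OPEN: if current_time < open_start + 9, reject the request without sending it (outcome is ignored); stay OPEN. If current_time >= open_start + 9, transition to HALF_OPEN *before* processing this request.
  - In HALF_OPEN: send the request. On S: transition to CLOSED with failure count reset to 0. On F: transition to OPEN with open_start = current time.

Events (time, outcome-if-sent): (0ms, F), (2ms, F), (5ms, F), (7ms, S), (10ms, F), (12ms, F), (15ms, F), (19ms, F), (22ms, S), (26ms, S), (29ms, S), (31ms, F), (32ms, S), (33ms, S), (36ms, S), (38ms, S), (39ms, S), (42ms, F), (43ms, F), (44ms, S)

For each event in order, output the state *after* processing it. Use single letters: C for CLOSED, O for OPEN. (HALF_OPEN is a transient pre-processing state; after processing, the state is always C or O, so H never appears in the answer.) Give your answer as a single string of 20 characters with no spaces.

State after each event:
  event#1 t=0ms outcome=F: state=CLOSED
  event#2 t=2ms outcome=F: state=CLOSED
  event#3 t=5ms outcome=F: state=OPEN
  event#4 t=7ms outcome=S: state=OPEN
  event#5 t=10ms outcome=F: state=OPEN
  event#6 t=12ms outcome=F: state=OPEN
  event#7 t=15ms outcome=F: state=OPEN
  event#8 t=19ms outcome=F: state=OPEN
  event#9 t=22ms outcome=S: state=OPEN
  event#10 t=26ms outcome=S: state=CLOSED
  event#11 t=29ms outcome=S: state=CLOSED
  event#12 t=31ms outcome=F: state=CLOSED
  event#13 t=32ms outcome=S: state=CLOSED
  event#14 t=33ms outcome=S: state=CLOSED
  event#15 t=36ms outcome=S: state=CLOSED
  event#16 t=38ms outcome=S: state=CLOSED
  event#17 t=39ms outcome=S: state=CLOSED
  event#18 t=42ms outcome=F: state=CLOSED
  event#19 t=43ms outcome=F: state=CLOSED
  event#20 t=44ms outcome=S: state=CLOSED

Answer: CCOOOOOOOCCCCCCCCCCC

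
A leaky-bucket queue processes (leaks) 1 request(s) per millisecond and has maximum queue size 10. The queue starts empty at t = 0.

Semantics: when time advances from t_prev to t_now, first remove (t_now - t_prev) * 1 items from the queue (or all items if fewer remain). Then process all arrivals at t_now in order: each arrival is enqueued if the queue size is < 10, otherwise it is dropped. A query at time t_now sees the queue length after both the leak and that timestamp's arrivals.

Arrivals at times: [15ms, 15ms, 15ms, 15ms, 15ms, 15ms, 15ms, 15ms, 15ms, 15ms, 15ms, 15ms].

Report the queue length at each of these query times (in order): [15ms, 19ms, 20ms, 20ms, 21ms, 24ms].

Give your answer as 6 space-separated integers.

Answer: 10 6 5 5 4 1

Derivation:
Queue lengths at query times:
  query t=15ms: backlog = 10
  query t=19ms: backlog = 6
  query t=20ms: backlog = 5
  query t=20ms: backlog = 5
  query t=21ms: backlog = 4
  query t=24ms: backlog = 1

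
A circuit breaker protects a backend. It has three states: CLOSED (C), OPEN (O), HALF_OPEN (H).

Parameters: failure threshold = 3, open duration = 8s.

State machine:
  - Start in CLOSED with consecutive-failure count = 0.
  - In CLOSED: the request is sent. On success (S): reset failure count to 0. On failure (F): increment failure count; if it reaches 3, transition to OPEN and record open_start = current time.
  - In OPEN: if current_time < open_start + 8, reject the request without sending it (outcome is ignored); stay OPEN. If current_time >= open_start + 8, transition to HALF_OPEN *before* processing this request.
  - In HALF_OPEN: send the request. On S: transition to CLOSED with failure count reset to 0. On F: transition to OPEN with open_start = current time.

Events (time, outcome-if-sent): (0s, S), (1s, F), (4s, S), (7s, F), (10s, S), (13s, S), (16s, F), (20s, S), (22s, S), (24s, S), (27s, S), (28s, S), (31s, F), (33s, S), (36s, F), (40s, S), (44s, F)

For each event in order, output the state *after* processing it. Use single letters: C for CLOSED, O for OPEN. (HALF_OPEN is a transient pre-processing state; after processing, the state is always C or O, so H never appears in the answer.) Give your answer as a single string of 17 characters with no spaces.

Answer: CCCCCCCCCCCCCCCCC

Derivation:
State after each event:
  event#1 t=0s outcome=S: state=CLOSED
  event#2 t=1s outcome=F: state=CLOSED
  event#3 t=4s outcome=S: state=CLOSED
  event#4 t=7s outcome=F: state=CLOSED
  event#5 t=10s outcome=S: state=CLOSED
  event#6 t=13s outcome=S: state=CLOSED
  event#7 t=16s outcome=F: state=CLOSED
  event#8 t=20s outcome=S: state=CLOSED
  event#9 t=22s outcome=S: state=CLOSED
  event#10 t=24s outcome=S: state=CLOSED
  event#11 t=27s outcome=S: state=CLOSED
  event#12 t=28s outcome=S: state=CLOSED
  event#13 t=31s outcome=F: state=CLOSED
  event#14 t=33s outcome=S: state=CLOSED
  event#15 t=36s outcome=F: state=CLOSED
  event#16 t=40s outcome=S: state=CLOSED
  event#17 t=44s outcome=F: state=CLOSED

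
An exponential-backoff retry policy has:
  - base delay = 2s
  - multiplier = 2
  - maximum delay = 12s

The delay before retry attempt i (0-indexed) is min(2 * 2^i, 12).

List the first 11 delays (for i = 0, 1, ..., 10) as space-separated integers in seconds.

Computing each delay:
  i=0: min(2*2^0, 12) = 2
  i=1: min(2*2^1, 12) = 4
  i=2: min(2*2^2, 12) = 8
  i=3: min(2*2^3, 12) = 12
  i=4: min(2*2^4, 12) = 12
  i=5: min(2*2^5, 12) = 12
  i=6: min(2*2^6, 12) = 12
  i=7: min(2*2^7, 12) = 12
  i=8: min(2*2^8, 12) = 12
  i=9: min(2*2^9, 12) = 12
  i=10: min(2*2^10, 12) = 12

Answer: 2 4 8 12 12 12 12 12 12 12 12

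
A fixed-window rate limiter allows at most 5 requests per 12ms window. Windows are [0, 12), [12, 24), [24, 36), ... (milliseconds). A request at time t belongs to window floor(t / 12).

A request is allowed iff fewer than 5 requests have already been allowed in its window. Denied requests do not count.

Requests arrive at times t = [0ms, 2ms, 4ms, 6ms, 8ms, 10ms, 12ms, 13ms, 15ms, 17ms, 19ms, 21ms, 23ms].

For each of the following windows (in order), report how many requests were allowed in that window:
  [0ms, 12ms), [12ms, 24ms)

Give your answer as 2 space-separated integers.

Answer: 5 5

Derivation:
Processing requests:
  req#1 t=0ms (window 0): ALLOW
  req#2 t=2ms (window 0): ALLOW
  req#3 t=4ms (window 0): ALLOW
  req#4 t=6ms (window 0): ALLOW
  req#5 t=8ms (window 0): ALLOW
  req#6 t=10ms (window 0): DENY
  req#7 t=12ms (window 1): ALLOW
  req#8 t=13ms (window 1): ALLOW
  req#9 t=15ms (window 1): ALLOW
  req#10 t=17ms (window 1): ALLOW
  req#11 t=19ms (window 1): ALLOW
  req#12 t=21ms (window 1): DENY
  req#13 t=23ms (window 1): DENY

Allowed counts by window: 5 5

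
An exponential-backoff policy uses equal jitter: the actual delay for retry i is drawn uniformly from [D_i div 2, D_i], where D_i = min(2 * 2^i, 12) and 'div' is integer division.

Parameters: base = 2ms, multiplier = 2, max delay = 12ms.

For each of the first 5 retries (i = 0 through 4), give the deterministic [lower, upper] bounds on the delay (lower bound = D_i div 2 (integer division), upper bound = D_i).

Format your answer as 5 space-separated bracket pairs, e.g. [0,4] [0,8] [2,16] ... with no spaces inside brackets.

Answer: [1,2] [2,4] [4,8] [6,12] [6,12]

Derivation:
Computing bounds per retry:
  i=0: D_i=min(2*2^0,12)=2, bounds=[1,2]
  i=1: D_i=min(2*2^1,12)=4, bounds=[2,4]
  i=2: D_i=min(2*2^2,12)=8, bounds=[4,8]
  i=3: D_i=min(2*2^3,12)=12, bounds=[6,12]
  i=4: D_i=min(2*2^4,12)=12, bounds=[6,12]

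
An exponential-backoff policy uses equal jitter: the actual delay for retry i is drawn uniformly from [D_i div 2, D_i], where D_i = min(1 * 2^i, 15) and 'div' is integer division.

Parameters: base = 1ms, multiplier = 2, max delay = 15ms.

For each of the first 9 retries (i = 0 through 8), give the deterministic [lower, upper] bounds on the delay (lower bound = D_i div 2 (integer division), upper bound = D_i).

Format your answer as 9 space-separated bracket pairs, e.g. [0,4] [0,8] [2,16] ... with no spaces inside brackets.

Answer: [0,1] [1,2] [2,4] [4,8] [7,15] [7,15] [7,15] [7,15] [7,15]

Derivation:
Computing bounds per retry:
  i=0: D_i=min(1*2^0,15)=1, bounds=[0,1]
  i=1: D_i=min(1*2^1,15)=2, bounds=[1,2]
  i=2: D_i=min(1*2^2,15)=4, bounds=[2,4]
  i=3: D_i=min(1*2^3,15)=8, bounds=[4,8]
  i=4: D_i=min(1*2^4,15)=15, bounds=[7,15]
  i=5: D_i=min(1*2^5,15)=15, bounds=[7,15]
  i=6: D_i=min(1*2^6,15)=15, bounds=[7,15]
  i=7: D_i=min(1*2^7,15)=15, bounds=[7,15]
  i=8: D_i=min(1*2^8,15)=15, bounds=[7,15]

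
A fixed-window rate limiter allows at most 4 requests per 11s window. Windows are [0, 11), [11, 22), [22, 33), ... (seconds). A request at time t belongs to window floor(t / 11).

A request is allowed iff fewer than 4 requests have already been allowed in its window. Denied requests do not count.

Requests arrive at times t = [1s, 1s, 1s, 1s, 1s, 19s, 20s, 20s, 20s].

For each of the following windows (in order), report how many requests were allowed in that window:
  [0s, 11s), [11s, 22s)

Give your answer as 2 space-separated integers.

Processing requests:
  req#1 t=1s (window 0): ALLOW
  req#2 t=1s (window 0): ALLOW
  req#3 t=1s (window 0): ALLOW
  req#4 t=1s (window 0): ALLOW
  req#5 t=1s (window 0): DENY
  req#6 t=19s (window 1): ALLOW
  req#7 t=20s (window 1): ALLOW
  req#8 t=20s (window 1): ALLOW
  req#9 t=20s (window 1): ALLOW

Allowed counts by window: 4 4

Answer: 4 4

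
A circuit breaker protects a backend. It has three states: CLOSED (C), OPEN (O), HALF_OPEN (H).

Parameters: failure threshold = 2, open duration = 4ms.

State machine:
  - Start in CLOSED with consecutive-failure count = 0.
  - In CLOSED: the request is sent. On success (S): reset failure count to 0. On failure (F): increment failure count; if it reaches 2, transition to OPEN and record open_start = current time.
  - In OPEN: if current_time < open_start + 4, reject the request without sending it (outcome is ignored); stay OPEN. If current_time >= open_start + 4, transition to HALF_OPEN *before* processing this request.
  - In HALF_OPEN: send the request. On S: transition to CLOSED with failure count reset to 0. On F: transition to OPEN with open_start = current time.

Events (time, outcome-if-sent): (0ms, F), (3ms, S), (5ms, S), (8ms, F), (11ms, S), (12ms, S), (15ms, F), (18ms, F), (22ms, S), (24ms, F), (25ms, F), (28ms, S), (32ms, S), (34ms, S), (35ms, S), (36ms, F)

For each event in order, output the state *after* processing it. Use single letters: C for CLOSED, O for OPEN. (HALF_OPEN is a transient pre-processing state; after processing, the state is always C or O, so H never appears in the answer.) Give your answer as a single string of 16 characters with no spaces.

State after each event:
  event#1 t=0ms outcome=F: state=CLOSED
  event#2 t=3ms outcome=S: state=CLOSED
  event#3 t=5ms outcome=S: state=CLOSED
  event#4 t=8ms outcome=F: state=CLOSED
  event#5 t=11ms outcome=S: state=CLOSED
  event#6 t=12ms outcome=S: state=CLOSED
  event#7 t=15ms outcome=F: state=CLOSED
  event#8 t=18ms outcome=F: state=OPEN
  event#9 t=22ms outcome=S: state=CLOSED
  event#10 t=24ms outcome=F: state=CLOSED
  event#11 t=25ms outcome=F: state=OPEN
  event#12 t=28ms outcome=S: state=OPEN
  event#13 t=32ms outcome=S: state=CLOSED
  event#14 t=34ms outcome=S: state=CLOSED
  event#15 t=35ms outcome=S: state=CLOSED
  event#16 t=36ms outcome=F: state=CLOSED

Answer: CCCCCCCOCCOOCCCC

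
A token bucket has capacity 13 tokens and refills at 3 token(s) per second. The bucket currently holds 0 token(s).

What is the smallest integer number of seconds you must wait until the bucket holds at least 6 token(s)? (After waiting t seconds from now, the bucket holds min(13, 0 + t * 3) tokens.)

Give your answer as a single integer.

Need 0 + t * 3 >= 6, so t >= 6/3.
Smallest integer t = ceil(6/3) = 2.

Answer: 2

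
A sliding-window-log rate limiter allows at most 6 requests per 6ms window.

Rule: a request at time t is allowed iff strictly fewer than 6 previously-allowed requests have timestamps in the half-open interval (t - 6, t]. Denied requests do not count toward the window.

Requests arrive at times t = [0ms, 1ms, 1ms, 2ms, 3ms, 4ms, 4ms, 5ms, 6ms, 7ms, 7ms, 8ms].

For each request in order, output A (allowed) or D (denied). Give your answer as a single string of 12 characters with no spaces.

Tracking allowed requests in the window:
  req#1 t=0ms: ALLOW
  req#2 t=1ms: ALLOW
  req#3 t=1ms: ALLOW
  req#4 t=2ms: ALLOW
  req#5 t=3ms: ALLOW
  req#6 t=4ms: ALLOW
  req#7 t=4ms: DENY
  req#8 t=5ms: DENY
  req#9 t=6ms: ALLOW
  req#10 t=7ms: ALLOW
  req#11 t=7ms: ALLOW
  req#12 t=8ms: ALLOW

Answer: AAAAAADDAAAA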